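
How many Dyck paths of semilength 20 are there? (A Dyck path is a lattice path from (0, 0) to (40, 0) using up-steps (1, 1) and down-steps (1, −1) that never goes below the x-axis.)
C_20 = 6564120420

These Dyck paths are counted by the Catalan number C_n = (1/(n + 1)) · C(2n, n). For n = 20: C_20 = (1/21) · C(40, 20) = 137846528820/21 = 6564120420.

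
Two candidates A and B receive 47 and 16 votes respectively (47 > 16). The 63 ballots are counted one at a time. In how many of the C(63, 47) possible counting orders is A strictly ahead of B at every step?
Strict-lead orderings = 180289702969845

Total orderings of the 63 votes with 47 for A: C(63, 47) = 366395202809685. By the Bertrand ballot formula (Cycle Lemma / reflection principle), the number of orderings in which A is strictly ahead of B throughout is (p − q)/(p + q) · C(p + q, p) = (47 − 16)/(47 + 16) · 366395202809685 = 180289702969845.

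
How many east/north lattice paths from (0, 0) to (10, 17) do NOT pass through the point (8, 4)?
Number of paths = 8384310

Total paths from (0, 0) to (10, 17): C(27, 10) = 8436285. Paths through (8, 4): (paths (0, 0) → (8, 4)) × (paths (8, 4) → (10, 17)) = C(12, 8) · C(15, 2) = 495 · 105 = 51975. Avoidance count = 8436285 − 51975 = 8384310.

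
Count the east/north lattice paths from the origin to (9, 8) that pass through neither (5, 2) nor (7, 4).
Number of paths = 16840

Inclusion–exclusion. Total paths: C(17, 9) = 24310. Through P₁: C(7, 5)·C(10, 4) = 4410. Through P₂: C(11, 7)·C(6, 2) = 4950. Since P₁ is strictly southwest of P₂, a monotone path through both must visit P₁ then P₂; paths through both = C(7, 5)·C(4, 2)·C(6, 2) = 1890. Avoid both = 24310 − 4410 − 4950 + 1890 = 16840.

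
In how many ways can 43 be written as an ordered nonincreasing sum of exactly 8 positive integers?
p(43, 8 parts) = 5066

Partitions of n into exactly k parts are in bijection with partitions of n − k into at most k parts (subtract 1 from each part). So p(43, exactly 8) = p(35, parts ≤ 8). Computing via the recurrence p(m, j) = p(m, j−1) + p(m−j, j) gives 5066.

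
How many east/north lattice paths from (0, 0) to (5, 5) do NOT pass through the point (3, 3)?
Number of paths = 132

Total paths from (0, 0) to (5, 5): C(10, 5) = 252. Paths through (3, 3): (paths (0, 0) → (3, 3)) × (paths (3, 3) → (5, 5)) = C(6, 3) · C(4, 2) = 20 · 6 = 120. Avoidance count = 252 − 120 = 132.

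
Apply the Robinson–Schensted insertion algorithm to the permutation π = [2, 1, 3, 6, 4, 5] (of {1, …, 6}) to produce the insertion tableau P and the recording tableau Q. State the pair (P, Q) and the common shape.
P = [1, 3, 4, 5] / [2, 6];  Q = [1, 3, 4, 6] / [2, 5];  common shape = (4, 2)

Row-insert the values π_1, π_2, … into P one at a time, bumping the leftmost entry strictly greater than the inserted value down to the next row. The recording tableau Q records, in position (i, j), the step at which that cell was added to P.
  Insert 2 (step 1): P = [2];  Q = [1]
  Insert 1 (step 2): P = [1] / [2];  Q = [1] / [2]
  Insert 3 (step 3): P = [1, 3] / [2];  Q = [1, 3] / [2]
  Insert 6 (step 4): P = [1, 3, 6] / [2];  Q = [1, 3, 4] / [2]
  Insert 4 (step 5): P = [1, 3, 4] / [2, 6];  Q = [1, 3, 4] / [2, 5]
  Insert 5 (step 6): P = [1, 3, 4, 5] / [2, 6];  Q = [1, 3, 4, 6] / [2, 5]
Final shape: (4, 2).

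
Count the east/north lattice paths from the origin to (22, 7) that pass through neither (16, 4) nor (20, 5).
Number of paths = 980370

Inclusion–exclusion. Total paths: C(29, 22) = 1560780. Through P₁: C(20, 16)·C(9, 6) = 406980. Through P₂: C(25, 20)·C(4, 2) = 318780. Since P₁ is strictly southwest of P₂, a monotone path through both must visit P₁ then P₂; paths through both = C(20, 16)·C(5, 4)·C(4, 2) = 145350. Avoid both = 1560780 − 406980 − 318780 + 145350 = 980370.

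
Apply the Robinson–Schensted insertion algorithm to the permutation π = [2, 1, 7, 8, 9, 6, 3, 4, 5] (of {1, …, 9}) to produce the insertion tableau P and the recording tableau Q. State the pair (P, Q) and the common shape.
P = [1, 3, 4, 5] / [2, 6, 8, 9] / [7];  Q = [1, 3, 4, 5] / [2, 6, 8, 9] / [7];  common shape = (4, 4, 1)

Row-insert the values π_1, π_2, … into P one at a time, bumping the leftmost entry strictly greater than the inserted value down to the next row. The recording tableau Q records, in position (i, j), the step at which that cell was added to P.
  Insert 2 (step 1): P = [2];  Q = [1]
  Insert 1 (step 2): P = [1] / [2];  Q = [1] / [2]
  Insert 7 (step 3): P = [1, 7] / [2];  Q = [1, 3] / [2]
  Insert 8 (step 4): P = [1, 7, 8] / [2];  Q = [1, 3, 4] / [2]
  Insert 9 (step 5): P = [1, 7, 8, 9] / [2];  Q = [1, 3, 4, 5] / [2]
  Insert 6 (step 6): P = [1, 6, 8, 9] / [2, 7];  Q = [1, 3, 4, 5] / [2, 6]
  Insert 3 (step 7): P = [1, 3, 8, 9] / [2, 6] / [7];  Q = [1, 3, 4, 5] / [2, 6] / [7]
  Insert 4 (step 8): P = [1, 3, 4, 9] / [2, 6, 8] / [7];  Q = [1, 3, 4, 5] / [2, 6, 8] / [7]
  Insert 5 (step 9): P = [1, 3, 4, 5] / [2, 6, 8, 9] / [7];  Q = [1, 3, 4, 5] / [2, 6, 8, 9] / [7]
Final shape: (4, 4, 1).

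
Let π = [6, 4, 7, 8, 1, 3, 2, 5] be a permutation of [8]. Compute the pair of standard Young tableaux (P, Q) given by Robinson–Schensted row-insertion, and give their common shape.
P = [1, 2, 5] / [3, 7, 8] / [4] / [6];  Q = [1, 3, 4] / [2, 6, 8] / [5] / [7];  common shape = (3, 3, 1, 1)

Row-insert the values π_1, π_2, … into P one at a time, bumping the leftmost entry strictly greater than the inserted value down to the next row. The recording tableau Q records, in position (i, j), the step at which that cell was added to P.
  Insert 6 (step 1): P = [6];  Q = [1]
  Insert 4 (step 2): P = [4] / [6];  Q = [1] / [2]
  Insert 7 (step 3): P = [4, 7] / [6];  Q = [1, 3] / [2]
  Insert 8 (step 4): P = [4, 7, 8] / [6];  Q = [1, 3, 4] / [2]
  Insert 1 (step 5): P = [1, 7, 8] / [4] / [6];  Q = [1, 3, 4] / [2] / [5]
  Insert 3 (step 6): P = [1, 3, 8] / [4, 7] / [6];  Q = [1, 3, 4] / [2, 6] / [5]
  Insert 2 (step 7): P = [1, 2, 8] / [3, 7] / [4] / [6];  Q = [1, 3, 4] / [2, 6] / [5] / [7]
  Insert 5 (step 8): P = [1, 2, 5] / [3, 7, 8] / [4] / [6];  Q = [1, 3, 4] / [2, 6, 8] / [5] / [7]
Final shape: (3, 3, 1, 1).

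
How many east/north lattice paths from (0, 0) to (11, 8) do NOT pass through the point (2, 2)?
Number of paths = 45552

Total paths from (0, 0) to (11, 8): C(19, 11) = 75582. Paths through (2, 2): (paths (0, 0) → (2, 2)) × (paths (2, 2) → (11, 8)) = C(4, 2) · C(15, 9) = 6 · 5005 = 30030. Avoidance count = 75582 − 30030 = 45552.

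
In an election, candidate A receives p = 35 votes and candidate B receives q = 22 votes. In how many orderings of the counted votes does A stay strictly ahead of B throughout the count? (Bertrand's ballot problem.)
Strict-lead orderings = 795816335698020

Total orderings of the 57 votes with 35 for A: C(57, 35) = 3489348548829780. By the Bertrand ballot formula (Cycle Lemma / reflection principle), the number of orderings in which A is strictly ahead of B throughout is (p − q)/(p + q) · C(p + q, p) = (35 − 22)/(35 + 22) · 3489348548829780 = 795816335698020.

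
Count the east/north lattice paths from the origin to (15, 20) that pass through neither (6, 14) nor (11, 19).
Number of paths = 2829650460

Inclusion–exclusion. Total paths: C(35, 15) = 3247943160. Through P₁: C(20, 6)·C(15, 9) = 193993800. Through P₂: C(30, 11)·C(5, 4) = 273136500. Since P₁ is strictly southwest of P₂, a monotone path through both must visit P₁ then P₂; paths through both = C(20, 6)·C(10, 5)·C(5, 4) = 48837600. Avoid both = 3247943160 − 193993800 − 273136500 + 48837600 = 2829650460.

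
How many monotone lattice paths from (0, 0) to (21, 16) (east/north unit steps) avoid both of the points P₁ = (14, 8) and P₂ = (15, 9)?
Number of paths = 9671828496

Inclusion–exclusion. Total paths: C(37, 21) = 12875774670. Through P₁: C(22, 14)·C(15, 7) = 2057719950. Through P₂: C(24, 15)·C(13, 6) = 2243676864. Since P₁ is strictly southwest of P₂, a monotone path through both must visit P₁ then P₂; paths through both = C(22, 14)·C(2, 1)·C(13, 6) = 1097450640. Avoid both = 12875774670 − 2057719950 − 2243676864 + 1097450640 = 9671828496.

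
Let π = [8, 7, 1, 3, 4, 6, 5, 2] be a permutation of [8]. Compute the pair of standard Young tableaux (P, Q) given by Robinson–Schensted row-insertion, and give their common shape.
P = [1, 2, 4, 5] / [3] / [6] / [7] / [8];  Q = [1, 4, 5, 6] / [2] / [3] / [7] / [8];  common shape = (4, 1, 1, 1, 1)

Row-insert the values π_1, π_2, … into P one at a time, bumping the leftmost entry strictly greater than the inserted value down to the next row. The recording tableau Q records, in position (i, j), the step at which that cell was added to P.
  Insert 8 (step 1): P = [8];  Q = [1]
  Insert 7 (step 2): P = [7] / [8];  Q = [1] / [2]
  Insert 1 (step 3): P = [1] / [7] / [8];  Q = [1] / [2] / [3]
  Insert 3 (step 4): P = [1, 3] / [7] / [8];  Q = [1, 4] / [2] / [3]
  Insert 4 (step 5): P = [1, 3, 4] / [7] / [8];  Q = [1, 4, 5] / [2] / [3]
  Insert 6 (step 6): P = [1, 3, 4, 6] / [7] / [8];  Q = [1, 4, 5, 6] / [2] / [3]
  Insert 5 (step 7): P = [1, 3, 4, 5] / [6] / [7] / [8];  Q = [1, 4, 5, 6] / [2] / [3] / [7]
  Insert 2 (step 8): P = [1, 2, 4, 5] / [3] / [6] / [7] / [8];  Q = [1, 4, 5, 6] / [2] / [3] / [7] / [8]
Final shape: (4, 1, 1, 1, 1).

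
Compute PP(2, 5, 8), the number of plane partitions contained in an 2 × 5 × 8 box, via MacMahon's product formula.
PP(2, 5, 8) = 429429

Evaluate the triple product over i = 1..2, j = 1..5, k = 1..8. The factors are (2/1) · (3/2) · (4/3) · (5/4) · (6/5) · (7/6) · (8/7) · (9/8) · … (80 factors total). The numerators and denominators telescope so the product is an integer; carrying out the multiplication exactly gives PP(2, 5, 8) = 429429.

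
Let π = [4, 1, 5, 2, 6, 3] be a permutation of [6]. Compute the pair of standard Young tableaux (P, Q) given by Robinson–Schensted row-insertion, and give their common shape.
P = [1, 2, 3] / [4, 5, 6];  Q = [1, 3, 5] / [2, 4, 6];  common shape = (3, 3)

Row-insert the values π_1, π_2, … into P one at a time, bumping the leftmost entry strictly greater than the inserted value down to the next row. The recording tableau Q records, in position (i, j), the step at which that cell was added to P.
  Insert 4 (step 1): P = [4];  Q = [1]
  Insert 1 (step 2): P = [1] / [4];  Q = [1] / [2]
  Insert 5 (step 3): P = [1, 5] / [4];  Q = [1, 3] / [2]
  Insert 2 (step 4): P = [1, 2] / [4, 5];  Q = [1, 3] / [2, 4]
  Insert 6 (step 5): P = [1, 2, 6] / [4, 5];  Q = [1, 3, 5] / [2, 4]
  Insert 3 (step 6): P = [1, 2, 3] / [4, 5, 6];  Q = [1, 3, 5] / [2, 4, 6]
Final shape: (3, 3).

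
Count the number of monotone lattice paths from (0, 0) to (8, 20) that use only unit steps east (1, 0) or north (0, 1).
Number of paths = 3108105

A monotone lattice path from (0, 0) to (8, 20) consists of 8 east steps and 20 north steps in some order, so it is determined by which 8 of the 28 steps are east. The count is C(28, 8) = 3108105.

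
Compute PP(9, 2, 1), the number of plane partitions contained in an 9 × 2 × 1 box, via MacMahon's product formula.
PP(9, 2, 1) = 55

Evaluate the triple product over i = 1..9, j = 1..2, k = 1..1. The factors are (2/1) · (3/2) · (3/2) · (4/3) · (4/3) · (5/4) · (5/4) · (6/5) · … (18 factors total). The numerators and denominators telescope so the product is an integer; carrying out the multiplication exactly gives PP(9, 2, 1) = 55.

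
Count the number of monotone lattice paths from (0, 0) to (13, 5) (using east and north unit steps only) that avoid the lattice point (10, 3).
Number of paths = 5708

Total paths from (0, 0) to (13, 5): C(18, 13) = 8568. Paths through (10, 3): (paths (0, 0) → (10, 3)) × (paths (10, 3) → (13, 5)) = C(13, 10) · C(5, 3) = 286 · 10 = 2860. Avoidance count = 8568 − 2860 = 5708.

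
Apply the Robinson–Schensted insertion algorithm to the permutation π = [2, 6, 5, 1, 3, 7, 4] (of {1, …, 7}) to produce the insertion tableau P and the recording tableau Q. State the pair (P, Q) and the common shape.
P = [1, 3, 4] / [2, 5, 7] / [6];  Q = [1, 2, 6] / [3, 5, 7] / [4];  common shape = (3, 3, 1)

Row-insert the values π_1, π_2, … into P one at a time, bumping the leftmost entry strictly greater than the inserted value down to the next row. The recording tableau Q records, in position (i, j), the step at which that cell was added to P.
  Insert 2 (step 1): P = [2];  Q = [1]
  Insert 6 (step 2): P = [2, 6];  Q = [1, 2]
  Insert 5 (step 3): P = [2, 5] / [6];  Q = [1, 2] / [3]
  Insert 1 (step 4): P = [1, 5] / [2] / [6];  Q = [1, 2] / [3] / [4]
  Insert 3 (step 5): P = [1, 3] / [2, 5] / [6];  Q = [1, 2] / [3, 5] / [4]
  Insert 7 (step 6): P = [1, 3, 7] / [2, 5] / [6];  Q = [1, 2, 6] / [3, 5] / [4]
  Insert 4 (step 7): P = [1, 3, 4] / [2, 5, 7] / [6];  Q = [1, 2, 6] / [3, 5, 7] / [4]
Final shape: (3, 3, 1).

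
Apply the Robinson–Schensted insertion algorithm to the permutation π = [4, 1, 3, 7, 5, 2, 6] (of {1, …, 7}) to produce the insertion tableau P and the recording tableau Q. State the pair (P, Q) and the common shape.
P = [1, 2, 5, 6] / [3, 7] / [4];  Q = [1, 3, 4, 7] / [2, 5] / [6];  common shape = (4, 2, 1)

Row-insert the values π_1, π_2, … into P one at a time, bumping the leftmost entry strictly greater than the inserted value down to the next row. The recording tableau Q records, in position (i, j), the step at which that cell was added to P.
  Insert 4 (step 1): P = [4];  Q = [1]
  Insert 1 (step 2): P = [1] / [4];  Q = [1] / [2]
  Insert 3 (step 3): P = [1, 3] / [4];  Q = [1, 3] / [2]
  Insert 7 (step 4): P = [1, 3, 7] / [4];  Q = [1, 3, 4] / [2]
  Insert 5 (step 5): P = [1, 3, 5] / [4, 7];  Q = [1, 3, 4] / [2, 5]
  Insert 2 (step 6): P = [1, 2, 5] / [3, 7] / [4];  Q = [1, 3, 4] / [2, 5] / [6]
  Insert 6 (step 7): P = [1, 2, 5, 6] / [3, 7] / [4];  Q = [1, 3, 4, 7] / [2, 5] / [6]
Final shape: (4, 2, 1).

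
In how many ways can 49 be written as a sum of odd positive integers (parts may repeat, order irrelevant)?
p_odd(49) = 3264

Enumerate partitions using only odd parts via the recurrence o(n, m) = o(n, m−2) + o(n−m, m) over odd m, starting from the largest odd part ≤ n. This gives p_odd(49) = 3264. (Euler's theorem: equals the count of distinct-part partitions.)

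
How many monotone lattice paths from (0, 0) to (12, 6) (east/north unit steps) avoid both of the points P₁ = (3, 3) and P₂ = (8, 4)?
Number of paths = 8539

Inclusion–exclusion. Total paths: C(18, 12) = 18564. Through P₁: C(6, 3)·C(12, 9) = 4400. Through P₂: C(12, 8)·C(6, 4) = 7425. Since P₁ is strictly southwest of P₂, a monotone path through both must visit P₁ then P₂; paths through both = C(6, 3)·C(6, 5)·C(6, 4) = 1800. Avoid both = 18564 − 4400 − 7425 + 1800 = 8539.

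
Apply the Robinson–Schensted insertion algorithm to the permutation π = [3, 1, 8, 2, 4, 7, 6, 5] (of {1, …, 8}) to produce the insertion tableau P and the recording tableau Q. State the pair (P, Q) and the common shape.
P = [1, 2, 4, 5] / [3, 6] / [7] / [8];  Q = [1, 3, 5, 6] / [2, 4] / [7] / [8];  common shape = (4, 2, 1, 1)

Row-insert the values π_1, π_2, … into P one at a time, bumping the leftmost entry strictly greater than the inserted value down to the next row. The recording tableau Q records, in position (i, j), the step at which that cell was added to P.
  Insert 3 (step 1): P = [3];  Q = [1]
  Insert 1 (step 2): P = [1] / [3];  Q = [1] / [2]
  Insert 8 (step 3): P = [1, 8] / [3];  Q = [1, 3] / [2]
  Insert 2 (step 4): P = [1, 2] / [3, 8];  Q = [1, 3] / [2, 4]
  Insert 4 (step 5): P = [1, 2, 4] / [3, 8];  Q = [1, 3, 5] / [2, 4]
  Insert 7 (step 6): P = [1, 2, 4, 7] / [3, 8];  Q = [1, 3, 5, 6] / [2, 4]
  Insert 6 (step 7): P = [1, 2, 4, 6] / [3, 7] / [8];  Q = [1, 3, 5, 6] / [2, 4] / [7]
  Insert 5 (step 8): P = [1, 2, 4, 5] / [3, 6] / [7] / [8];  Q = [1, 3, 5, 6] / [2, 4] / [7] / [8]
Final shape: (4, 2, 1, 1).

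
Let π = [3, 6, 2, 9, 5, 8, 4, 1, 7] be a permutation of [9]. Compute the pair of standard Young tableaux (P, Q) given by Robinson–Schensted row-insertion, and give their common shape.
P = [1, 4, 7] / [2, 5, 8] / [3, 9] / [6];  Q = [1, 2, 4] / [3, 5, 6] / [7, 9] / [8];  common shape = (3, 3, 2, 1)

Row-insert the values π_1, π_2, … into P one at a time, bumping the leftmost entry strictly greater than the inserted value down to the next row. The recording tableau Q records, in position (i, j), the step at which that cell was added to P.
  Insert 3 (step 1): P = [3];  Q = [1]
  Insert 6 (step 2): P = [3, 6];  Q = [1, 2]
  Insert 2 (step 3): P = [2, 6] / [3];  Q = [1, 2] / [3]
  Insert 9 (step 4): P = [2, 6, 9] / [3];  Q = [1, 2, 4] / [3]
  Insert 5 (step 5): P = [2, 5, 9] / [3, 6];  Q = [1, 2, 4] / [3, 5]
  Insert 8 (step 6): P = [2, 5, 8] / [3, 6, 9];  Q = [1, 2, 4] / [3, 5, 6]
  Insert 4 (step 7): P = [2, 4, 8] / [3, 5, 9] / [6];  Q = [1, 2, 4] / [3, 5, 6] / [7]
  Insert 1 (step 8): P = [1, 4, 8] / [2, 5, 9] / [3] / [6];  Q = [1, 2, 4] / [3, 5, 6] / [7] / [8]
  Insert 7 (step 9): P = [1, 4, 7] / [2, 5, 8] / [3, 9] / [6];  Q = [1, 2, 4] / [3, 5, 6] / [7, 9] / [8]
Final shape: (3, 3, 2, 1).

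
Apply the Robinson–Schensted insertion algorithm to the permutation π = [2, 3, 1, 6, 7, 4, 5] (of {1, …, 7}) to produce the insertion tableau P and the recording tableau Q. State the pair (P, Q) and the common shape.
P = [1, 3, 4, 5] / [2, 6, 7];  Q = [1, 2, 4, 5] / [3, 6, 7];  common shape = (4, 3)

Row-insert the values π_1, π_2, … into P one at a time, bumping the leftmost entry strictly greater than the inserted value down to the next row. The recording tableau Q records, in position (i, j), the step at which that cell was added to P.
  Insert 2 (step 1): P = [2];  Q = [1]
  Insert 3 (step 2): P = [2, 3];  Q = [1, 2]
  Insert 1 (step 3): P = [1, 3] / [2];  Q = [1, 2] / [3]
  Insert 6 (step 4): P = [1, 3, 6] / [2];  Q = [1, 2, 4] / [3]
  Insert 7 (step 5): P = [1, 3, 6, 7] / [2];  Q = [1, 2, 4, 5] / [3]
  Insert 4 (step 6): P = [1, 3, 4, 7] / [2, 6];  Q = [1, 2, 4, 5] / [3, 6]
  Insert 5 (step 7): P = [1, 3, 4, 5] / [2, 6, 7];  Q = [1, 2, 4, 5] / [3, 6, 7]
Final shape: (4, 3).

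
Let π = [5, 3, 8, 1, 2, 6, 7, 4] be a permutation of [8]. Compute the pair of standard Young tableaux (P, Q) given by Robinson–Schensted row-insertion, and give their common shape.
P = [1, 2, 4, 7] / [3, 6] / [5, 8];  Q = [1, 3, 6, 7] / [2, 5] / [4, 8];  common shape = (4, 2, 2)

Row-insert the values π_1, π_2, … into P one at a time, bumping the leftmost entry strictly greater than the inserted value down to the next row. The recording tableau Q records, in position (i, j), the step at which that cell was added to P.
  Insert 5 (step 1): P = [5];  Q = [1]
  Insert 3 (step 2): P = [3] / [5];  Q = [1] / [2]
  Insert 8 (step 3): P = [3, 8] / [5];  Q = [1, 3] / [2]
  Insert 1 (step 4): P = [1, 8] / [3] / [5];  Q = [1, 3] / [2] / [4]
  Insert 2 (step 5): P = [1, 2] / [3, 8] / [5];  Q = [1, 3] / [2, 5] / [4]
  Insert 6 (step 6): P = [1, 2, 6] / [3, 8] / [5];  Q = [1, 3, 6] / [2, 5] / [4]
  Insert 7 (step 7): P = [1, 2, 6, 7] / [3, 8] / [5];  Q = [1, 3, 6, 7] / [2, 5] / [4]
  Insert 4 (step 8): P = [1, 2, 4, 7] / [3, 6] / [5, 8];  Q = [1, 3, 6, 7] / [2, 5] / [4, 8]
Final shape: (4, 2, 2).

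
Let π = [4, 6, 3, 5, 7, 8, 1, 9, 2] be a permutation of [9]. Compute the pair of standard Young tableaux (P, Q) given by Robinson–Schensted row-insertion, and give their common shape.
P = [1, 2, 7, 8, 9] / [3, 5] / [4, 6];  Q = [1, 2, 5, 6, 8] / [3, 4] / [7, 9];  common shape = (5, 2, 2)

Row-insert the values π_1, π_2, … into P one at a time, bumping the leftmost entry strictly greater than the inserted value down to the next row. The recording tableau Q records, in position (i, j), the step at which that cell was added to P.
  Insert 4 (step 1): P = [4];  Q = [1]
  Insert 6 (step 2): P = [4, 6];  Q = [1, 2]
  Insert 3 (step 3): P = [3, 6] / [4];  Q = [1, 2] / [3]
  Insert 5 (step 4): P = [3, 5] / [4, 6];  Q = [1, 2] / [3, 4]
  Insert 7 (step 5): P = [3, 5, 7] / [4, 6];  Q = [1, 2, 5] / [3, 4]
  Insert 8 (step 6): P = [3, 5, 7, 8] / [4, 6];  Q = [1, 2, 5, 6] / [3, 4]
  Insert 1 (step 7): P = [1, 5, 7, 8] / [3, 6] / [4];  Q = [1, 2, 5, 6] / [3, 4] / [7]
  Insert 9 (step 8): P = [1, 5, 7, 8, 9] / [3, 6] / [4];  Q = [1, 2, 5, 6, 8] / [3, 4] / [7]
  Insert 2 (step 9): P = [1, 2, 7, 8, 9] / [3, 5] / [4, 6];  Q = [1, 2, 5, 6, 8] / [3, 4] / [7, 9]
Final shape: (5, 2, 2).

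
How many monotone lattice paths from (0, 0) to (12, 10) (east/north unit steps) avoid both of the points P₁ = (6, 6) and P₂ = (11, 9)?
Number of paths = 220174

Inclusion–exclusion. Total paths: C(22, 12) = 646646. Through P₁: C(12, 6)·C(10, 6) = 194040. Through P₂: C(20, 11)·C(2, 1) = 335920. Since P₁ is strictly southwest of P₂, a monotone path through both must visit P₁ then P₂; paths through both = C(12, 6)·C(8, 5)·C(2, 1) = 103488. Avoid both = 646646 − 194040 − 335920 + 103488 = 220174.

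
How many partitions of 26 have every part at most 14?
p(26, parts ≤ 14) = 2241

Use the recurrence p(n, m) = p(n, m−1) + p(n−m, m): either the largest part is < m (count p(n, m−1)) or the largest part is exactly m (remove one copy of m, count p(n−m, m)). With p(0, ·) = 1 this gives p(26, parts ≤ 14) = 2241. (By conjugating Young diagrams, this also counts partitions of 26 into at most 14 parts.)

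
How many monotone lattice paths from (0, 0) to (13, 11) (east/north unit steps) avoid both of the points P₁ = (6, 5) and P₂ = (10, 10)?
Number of paths = 1197176

Inclusion–exclusion. Total paths: C(24, 13) = 2496144. Through P₁: C(11, 6)·C(13, 7) = 792792. Through P₂: C(20, 10)·C(4, 3) = 739024. Since P₁ is strictly southwest of P₂, a monotone path through both must visit P₁ then P₂; paths through both = C(11, 6)·C(9, 4)·C(4, 3) = 232848. Avoid both = 2496144 − 792792 − 739024 + 232848 = 1197176.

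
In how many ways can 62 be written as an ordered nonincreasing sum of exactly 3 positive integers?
p(62, 3 parts) = 320

Partitions of n into exactly k parts are in bijection with partitions of n − k into at most k parts (subtract 1 from each part). So p(62, exactly 3) = p(59, parts ≤ 3). Computing via the recurrence p(m, j) = p(m, j−1) + p(m−j, j) gives 320.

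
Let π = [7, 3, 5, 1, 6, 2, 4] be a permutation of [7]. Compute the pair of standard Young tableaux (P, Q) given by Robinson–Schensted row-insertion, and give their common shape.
P = [1, 2, 4] / [3, 5, 6] / [7];  Q = [1, 3, 5] / [2, 6, 7] / [4];  common shape = (3, 3, 1)

Row-insert the values π_1, π_2, … into P one at a time, bumping the leftmost entry strictly greater than the inserted value down to the next row. The recording tableau Q records, in position (i, j), the step at which that cell was added to P.
  Insert 7 (step 1): P = [7];  Q = [1]
  Insert 3 (step 2): P = [3] / [7];  Q = [1] / [2]
  Insert 5 (step 3): P = [3, 5] / [7];  Q = [1, 3] / [2]
  Insert 1 (step 4): P = [1, 5] / [3] / [7];  Q = [1, 3] / [2] / [4]
  Insert 6 (step 5): P = [1, 5, 6] / [3] / [7];  Q = [1, 3, 5] / [2] / [4]
  Insert 2 (step 6): P = [1, 2, 6] / [3, 5] / [7];  Q = [1, 3, 5] / [2, 6] / [4]
  Insert 4 (step 7): P = [1, 2, 4] / [3, 5, 6] / [7];  Q = [1, 3, 5] / [2, 6, 7] / [4]
Final shape: (3, 3, 1).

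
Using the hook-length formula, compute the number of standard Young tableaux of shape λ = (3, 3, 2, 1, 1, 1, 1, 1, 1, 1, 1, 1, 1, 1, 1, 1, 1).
# SYT of shape (3, 3, 2, 1, 1, 1, 1, 1, 1, 1, 1, 1, 1, 1, 1, 1, 1) = 98175

Hook-length formula: f^λ = n! / Π hook(c), product over all cells c of the Young diagram. For λ = (3, 3, 2, 1, 1, 1, 1, 1, 1, 1, 1, 1, 1, 1, 1, 1, 1), n = 22 boxes. Hook lengths by row (left-to-right, top-to-bottom): [19, 4, 2]; [18, 3, 1]; [16, 1]; [14]; [13]; [12]; [11]; [10]; [9]; [8]; [7]; [6]; [5]; [4]; [3]; [2]; [1]. Product of hooks = 11448950626713600. So f^λ = 22! / 11448950626713600 = 1124000727777607680000 / 11448950626713600 = 98175.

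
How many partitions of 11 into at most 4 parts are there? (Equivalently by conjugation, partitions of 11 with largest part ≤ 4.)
p(11, parts ≤ 4) = 27

Partitions of 11 with all parts ≤ 4: 4+4+3, 4+4+2+1, 4+4+1+1+1, 4+3+3+1, 4+3+2+2, 4+3+2+1+1, 4+3+1+1+1+1, 4+2+2+2+1, 4+2+2+1+1+1, 4+2+1+1+1+1+1, 4+1+1+1+1+1+1+1, 3+3+3+2, 3+3+3+1+1, 3+3+2+2+1, 3+3+2+1+1+1, 3+3+1+1+1+1+1, 3+2+2+2+2, 3+2+2+2+1+1, 3+2+2+1+1+1+1, 3+2+1+1+1+1+1+1, 3+1+1+1+1+1+1+1+1, 2+2+2+2+2+1, 2+2+2+2+1+1+1, 2+2+2+1+1+1+1+1, 2+2+1+1+1+1+1+1+1, 2+1+1+1+1+1+1+1+1+1, 1+1+1+1+1+1+1+1+1+1+1. Count = 27.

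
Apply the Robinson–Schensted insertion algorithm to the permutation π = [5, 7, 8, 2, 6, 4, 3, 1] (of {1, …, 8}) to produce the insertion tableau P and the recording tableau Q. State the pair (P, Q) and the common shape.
P = [1, 3, 8] / [2, 6] / [4] / [5] / [7];  Q = [1, 2, 3] / [4, 5] / [6] / [7] / [8];  common shape = (3, 2, 1, 1, 1)

Row-insert the values π_1, π_2, … into P one at a time, bumping the leftmost entry strictly greater than the inserted value down to the next row. The recording tableau Q records, in position (i, j), the step at which that cell was added to P.
  Insert 5 (step 1): P = [5];  Q = [1]
  Insert 7 (step 2): P = [5, 7];  Q = [1, 2]
  Insert 8 (step 3): P = [5, 7, 8];  Q = [1, 2, 3]
  Insert 2 (step 4): P = [2, 7, 8] / [5];  Q = [1, 2, 3] / [4]
  Insert 6 (step 5): P = [2, 6, 8] / [5, 7];  Q = [1, 2, 3] / [4, 5]
  Insert 4 (step 6): P = [2, 4, 8] / [5, 6] / [7];  Q = [1, 2, 3] / [4, 5] / [6]
  Insert 3 (step 7): P = [2, 3, 8] / [4, 6] / [5] / [7];  Q = [1, 2, 3] / [4, 5] / [6] / [7]
  Insert 1 (step 8): P = [1, 3, 8] / [2, 6] / [4] / [5] / [7];  Q = [1, 2, 3] / [4, 5] / [6] / [7] / [8]
Final shape: (3, 2, 1, 1, 1).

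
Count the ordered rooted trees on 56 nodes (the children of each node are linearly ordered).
C_55 = 1759414616608818870992479875972

These ordered rooted trees are counted by the Catalan number C_n = (1/(n + 1)) · C(2n, n). For n = 55: C_55 = (1/56) · C(110, 55) = 98527218530093856775578873054432/56 = 1759414616608818870992479875972.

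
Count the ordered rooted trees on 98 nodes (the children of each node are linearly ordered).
C_97 = 14657929356129575437016877846657032761712954950899755100

These ordered rooted trees are counted by the Catalan number C_n = (1/(n + 1)) · C(2n, n). For n = 97: C_97 = (1/98) · C(194, 97) = 1436477076900698392827654028972389210647869585188175999800/98 = 14657929356129575437016877846657032761712954950899755100.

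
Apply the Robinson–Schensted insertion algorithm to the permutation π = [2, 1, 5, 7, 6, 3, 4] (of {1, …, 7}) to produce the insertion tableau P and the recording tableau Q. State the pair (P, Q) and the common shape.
P = [1, 3, 4] / [2, 5, 6] / [7];  Q = [1, 3, 4] / [2, 5, 7] / [6];  common shape = (3, 3, 1)

Row-insert the values π_1, π_2, … into P one at a time, bumping the leftmost entry strictly greater than the inserted value down to the next row. The recording tableau Q records, in position (i, j), the step at which that cell was added to P.
  Insert 2 (step 1): P = [2];  Q = [1]
  Insert 1 (step 2): P = [1] / [2];  Q = [1] / [2]
  Insert 5 (step 3): P = [1, 5] / [2];  Q = [1, 3] / [2]
  Insert 7 (step 4): P = [1, 5, 7] / [2];  Q = [1, 3, 4] / [2]
  Insert 6 (step 5): P = [1, 5, 6] / [2, 7];  Q = [1, 3, 4] / [2, 5]
  Insert 3 (step 6): P = [1, 3, 6] / [2, 5] / [7];  Q = [1, 3, 4] / [2, 5] / [6]
  Insert 4 (step 7): P = [1, 3, 4] / [2, 5, 6] / [7];  Q = [1, 3, 4] / [2, 5, 7] / [6]
Final shape: (3, 3, 1).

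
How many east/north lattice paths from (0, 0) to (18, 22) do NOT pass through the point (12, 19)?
Number of paths = 101526137700

Total paths from (0, 0) to (18, 22): C(40, 18) = 113380261800. Paths through (12, 19): (paths (0, 0) → (12, 19)) × (paths (12, 19) → (18, 22)) = C(31, 12) · C(9, 6) = 141120525 · 84 = 11854124100. Avoidance count = 113380261800 − 11854124100 = 101526137700.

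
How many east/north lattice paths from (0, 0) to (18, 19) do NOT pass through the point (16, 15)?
Number of paths = 13164528975

Total paths from (0, 0) to (18, 19): C(37, 18) = 17672631900. Paths through (16, 15): (paths (0, 0) → (16, 15)) × (paths (16, 15) → (18, 19)) = C(31, 16) · C(6, 2) = 300540195 · 15 = 4508102925. Avoidance count = 17672631900 − 4508102925 = 13164528975.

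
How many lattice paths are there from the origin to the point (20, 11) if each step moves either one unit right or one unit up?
Number of paths = 84672315

A monotone lattice path from (0, 0) to (20, 11) consists of 20 east steps and 11 north steps in some order, so it is determined by which 20 of the 31 steps are east. The count is C(31, 20) = 84672315.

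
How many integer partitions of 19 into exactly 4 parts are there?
p(19, 4 parts) = 54

Partitions of n into exactly k parts are in bijection with partitions of n − k into at most k parts (subtract 1 from each part). So p(19, exactly 4) = p(15, parts ≤ 4). Computing via the recurrence p(m, j) = p(m, j−1) + p(m−j, j) gives 54.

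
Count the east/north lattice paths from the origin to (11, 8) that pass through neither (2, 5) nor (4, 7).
Number of paths = 69330

Inclusion–exclusion. Total paths: C(19, 11) = 75582. Through P₁: C(7, 2)·C(12, 9) = 4620. Through P₂: C(11, 4)·C(8, 7) = 2640. Since P₁ is strictly southwest of P₂, a monotone path through both must visit P₁ then P₂; paths through both = C(7, 2)·C(4, 2)·C(8, 7) = 1008. Avoid both = 75582 − 4620 − 2640 + 1008 = 69330.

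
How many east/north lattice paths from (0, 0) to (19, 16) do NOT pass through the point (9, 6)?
Number of paths = 3135225170

Total paths from (0, 0) to (19, 16): C(35, 19) = 4059928950. Paths through (9, 6): (paths (0, 0) → (9, 6)) × (paths (9, 6) → (19, 16)) = C(15, 9) · C(20, 10) = 5005 · 184756 = 924703780. Avoidance count = 4059928950 − 924703780 = 3135225170.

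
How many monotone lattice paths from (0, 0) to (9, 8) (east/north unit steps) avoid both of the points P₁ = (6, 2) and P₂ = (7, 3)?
Number of paths = 20614

Inclusion–exclusion. Total paths: C(17, 9) = 24310. Through P₁: C(8, 6)·C(9, 3) = 2352. Through P₂: C(10, 7)·C(7, 2) = 2520. Since P₁ is strictly southwest of P₂, a monotone path through both must visit P₁ then P₂; paths through both = C(8, 6)·C(2, 1)·C(7, 2) = 1176. Avoid both = 24310 − 2352 − 2520 + 1176 = 20614.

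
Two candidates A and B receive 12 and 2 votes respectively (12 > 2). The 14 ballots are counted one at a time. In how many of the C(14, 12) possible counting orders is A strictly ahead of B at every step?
Strict-lead orderings = 65

Total orderings of the 14 votes with 12 for A: C(14, 12) = 91. By the Bertrand ballot formula (Cycle Lemma / reflection principle), the number of orderings in which A is strictly ahead of B throughout is (p − q)/(p + q) · C(p + q, p) = (12 − 2)/(12 + 2) · 91 = 65.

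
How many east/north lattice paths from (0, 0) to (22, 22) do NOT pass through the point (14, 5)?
Number of paths = 2091522409620

Total paths from (0, 0) to (22, 22): C(44, 22) = 2104098963720. Paths through (14, 5): (paths (0, 0) → (14, 5)) × (paths (14, 5) → (22, 22)) = C(19, 14) · C(25, 8) = 11628 · 1081575 = 12576554100. Avoidance count = 2104098963720 − 12576554100 = 2091522409620.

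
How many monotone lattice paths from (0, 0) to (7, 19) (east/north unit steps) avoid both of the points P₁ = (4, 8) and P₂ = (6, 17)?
Number of paths = 256454

Inclusion–exclusion. Total paths: C(26, 7) = 657800. Through P₁: C(12, 4)·C(14, 3) = 180180. Through P₂: C(23, 6)·C(3, 1) = 302841. Since P₁ is strictly southwest of P₂, a monotone path through both must visit P₁ then P₂; paths through both = C(12, 4)·C(11, 2)·C(3, 1) = 81675. Avoid both = 657800 − 180180 − 302841 + 81675 = 256454.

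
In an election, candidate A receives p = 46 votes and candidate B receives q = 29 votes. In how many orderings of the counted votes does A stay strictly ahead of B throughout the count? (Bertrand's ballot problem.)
Strict-lead orderings = 115582176701226353104

Total orderings of the 75 votes with 46 for A: C(75, 46) = 509921367799528028400. By the Bertrand ballot formula (Cycle Lemma / reflection principle), the number of orderings in which A is strictly ahead of B throughout is (p − q)/(p + q) · C(p + q, p) = (46 − 29)/(46 + 29) · 509921367799528028400 = 115582176701226353104.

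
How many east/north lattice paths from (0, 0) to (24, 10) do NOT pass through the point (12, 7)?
Number of paths = 108201600

Total paths from (0, 0) to (24, 10): C(34, 24) = 131128140. Paths through (12, 7): (paths (0, 0) → (12, 7)) × (paths (12, 7) → (24, 10)) = C(19, 12) · C(15, 12) = 50388 · 455 = 22926540. Avoidance count = 131128140 − 22926540 = 108201600.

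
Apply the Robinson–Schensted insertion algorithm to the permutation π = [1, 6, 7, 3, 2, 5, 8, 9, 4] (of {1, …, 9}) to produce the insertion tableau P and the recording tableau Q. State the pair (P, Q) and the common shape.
P = [1, 2, 4, 8, 9] / [3, 5] / [6, 7];  Q = [1, 2, 3, 7, 8] / [4, 6] / [5, 9];  common shape = (5, 2, 2)

Row-insert the values π_1, π_2, … into P one at a time, bumping the leftmost entry strictly greater than the inserted value down to the next row. The recording tableau Q records, in position (i, j), the step at which that cell was added to P.
  Insert 1 (step 1): P = [1];  Q = [1]
  Insert 6 (step 2): P = [1, 6];  Q = [1, 2]
  Insert 7 (step 3): P = [1, 6, 7];  Q = [1, 2, 3]
  Insert 3 (step 4): P = [1, 3, 7] / [6];  Q = [1, 2, 3] / [4]
  Insert 2 (step 5): P = [1, 2, 7] / [3] / [6];  Q = [1, 2, 3] / [4] / [5]
  Insert 5 (step 6): P = [1, 2, 5] / [3, 7] / [6];  Q = [1, 2, 3] / [4, 6] / [5]
  Insert 8 (step 7): P = [1, 2, 5, 8] / [3, 7] / [6];  Q = [1, 2, 3, 7] / [4, 6] / [5]
  Insert 9 (step 8): P = [1, 2, 5, 8, 9] / [3, 7] / [6];  Q = [1, 2, 3, 7, 8] / [4, 6] / [5]
  Insert 4 (step 9): P = [1, 2, 4, 8, 9] / [3, 5] / [6, 7];  Q = [1, 2, 3, 7, 8] / [4, 6] / [5, 9]
Final shape: (5, 2, 2).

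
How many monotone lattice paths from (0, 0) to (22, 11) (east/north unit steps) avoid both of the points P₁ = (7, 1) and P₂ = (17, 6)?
Number of paths = 148002044

Inclusion–exclusion. Total paths: C(33, 22) = 193536720. Through P₁: C(8, 7)·C(25, 15) = 26150080. Through P₂: C(23, 17)·C(10, 5) = 25438644. Since P₁ is strictly southwest of P₂, a monotone path through both must visit P₁ then P₂; paths through both = C(8, 7)·C(15, 10)·C(10, 5) = 6054048. Avoid both = 193536720 − 26150080 − 25438644 + 6054048 = 148002044.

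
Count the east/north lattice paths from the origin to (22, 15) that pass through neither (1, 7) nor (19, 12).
Number of paths = 6512835940

Inclusion–exclusion. Total paths: C(37, 22) = 9364199760. Through P₁: C(8, 1)·C(29, 21) = 34337160. Through P₂: C(31, 19)·C(6, 3) = 2822410500. Since P₁ is strictly southwest of P₂, a monotone path through both must visit P₁ then P₂; paths through both = C(8, 1)·C(23, 18)·C(6, 3) = 5383840. Avoid both = 9364199760 − 34337160 − 2822410500 + 5383840 = 6512835940.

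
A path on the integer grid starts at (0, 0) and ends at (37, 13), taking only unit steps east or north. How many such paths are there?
Number of paths = 354860518600

A monotone lattice path from (0, 0) to (37, 13) consists of 37 east steps and 13 north steps in some order, so it is determined by which 37 of the 50 steps are east. The count is C(50, 37) = 354860518600.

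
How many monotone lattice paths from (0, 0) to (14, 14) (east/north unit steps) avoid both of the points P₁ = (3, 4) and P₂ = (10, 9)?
Number of paths = 19624632

Inclusion–exclusion. Total paths: C(28, 14) = 40116600. Through P₁: C(7, 3)·C(21, 11) = 12345060. Through P₂: C(19, 10)·C(9, 4) = 11639628. Since P₁ is strictly southwest of P₂, a monotone path through both must visit P₁ then P₂; paths through both = C(7, 3)·C(12, 7)·C(9, 4) = 3492720. Avoid both = 40116600 − 12345060 − 11639628 + 3492720 = 19624632.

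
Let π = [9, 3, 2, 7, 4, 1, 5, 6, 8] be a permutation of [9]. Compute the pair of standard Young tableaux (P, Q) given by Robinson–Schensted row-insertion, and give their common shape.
P = [1, 4, 5, 6, 8] / [2, 7] / [3] / [9];  Q = [1, 4, 7, 8, 9] / [2, 5] / [3] / [6];  common shape = (5, 2, 1, 1)

Row-insert the values π_1, π_2, … into P one at a time, bumping the leftmost entry strictly greater than the inserted value down to the next row. The recording tableau Q records, in position (i, j), the step at which that cell was added to P.
  Insert 9 (step 1): P = [9];  Q = [1]
  Insert 3 (step 2): P = [3] / [9];  Q = [1] / [2]
  Insert 2 (step 3): P = [2] / [3] / [9];  Q = [1] / [2] / [3]
  Insert 7 (step 4): P = [2, 7] / [3] / [9];  Q = [1, 4] / [2] / [3]
  Insert 4 (step 5): P = [2, 4] / [3, 7] / [9];  Q = [1, 4] / [2, 5] / [3]
  Insert 1 (step 6): P = [1, 4] / [2, 7] / [3] / [9];  Q = [1, 4] / [2, 5] / [3] / [6]
  Insert 5 (step 7): P = [1, 4, 5] / [2, 7] / [3] / [9];  Q = [1, 4, 7] / [2, 5] / [3] / [6]
  Insert 6 (step 8): P = [1, 4, 5, 6] / [2, 7] / [3] / [9];  Q = [1, 4, 7, 8] / [2, 5] / [3] / [6]
  Insert 8 (step 9): P = [1, 4, 5, 6, 8] / [2, 7] / [3] / [9];  Q = [1, 4, 7, 8, 9] / [2, 5] / [3] / [6]
Final shape: (5, 2, 1, 1).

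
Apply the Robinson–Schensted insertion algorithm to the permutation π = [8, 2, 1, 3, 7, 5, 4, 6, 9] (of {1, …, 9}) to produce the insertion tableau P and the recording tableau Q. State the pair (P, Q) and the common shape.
P = [1, 3, 4, 6, 9] / [2, 5] / [7] / [8];  Q = [1, 4, 5, 8, 9] / [2, 6] / [3] / [7];  common shape = (5, 2, 1, 1)

Row-insert the values π_1, π_2, … into P one at a time, bumping the leftmost entry strictly greater than the inserted value down to the next row. The recording tableau Q records, in position (i, j), the step at which that cell was added to P.
  Insert 8 (step 1): P = [8];  Q = [1]
  Insert 2 (step 2): P = [2] / [8];  Q = [1] / [2]
  Insert 1 (step 3): P = [1] / [2] / [8];  Q = [1] / [2] / [3]
  Insert 3 (step 4): P = [1, 3] / [2] / [8];  Q = [1, 4] / [2] / [3]
  Insert 7 (step 5): P = [1, 3, 7] / [2] / [8];  Q = [1, 4, 5] / [2] / [3]
  Insert 5 (step 6): P = [1, 3, 5] / [2, 7] / [8];  Q = [1, 4, 5] / [2, 6] / [3]
  Insert 4 (step 7): P = [1, 3, 4] / [2, 5] / [7] / [8];  Q = [1, 4, 5] / [2, 6] / [3] / [7]
  Insert 6 (step 8): P = [1, 3, 4, 6] / [2, 5] / [7] / [8];  Q = [1, 4, 5, 8] / [2, 6] / [3] / [7]
  Insert 9 (step 9): P = [1, 3, 4, 6, 9] / [2, 5] / [7] / [8];  Q = [1, 4, 5, 8, 9] / [2, 6] / [3] / [7]
Final shape: (5, 2, 1, 1).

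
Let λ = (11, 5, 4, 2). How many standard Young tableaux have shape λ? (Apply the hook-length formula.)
# SYT of shape (11, 5, 4, 2) = 241746120

Hook-length formula: f^λ = n! / Π hook(c), product over all cells c of the Young diagram. For λ = (11, 5, 4, 2), n = 22 boxes. Hook lengths by row (left-to-right, top-to-bottom): [14, 13, 11, 10, 8, 6, 5, 4, 3, 2, 1]; [7, 6, 4, 3, 1]; [5, 4, 2, 1]; [2, 1]. Product of hooks = 4649508864000. So f^λ = 22! / 4649508864000 = 1124000727777607680000 / 4649508864000 = 241746120.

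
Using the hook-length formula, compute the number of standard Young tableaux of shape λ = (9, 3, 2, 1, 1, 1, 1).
# SYT of shape (9, 3, 2, 1, 1, 1, 1) = 2144142

Hook-length formula: f^λ = n! / Π hook(c), product over all cells c of the Young diagram. For λ = (9, 3, 2, 1, 1, 1, 1), n = 18 boxes. Hook lengths by row (left-to-right, top-to-bottom): [15, 10, 8, 6, 5, 4, 3, 2, 1]; [8, 3, 1]; [6, 1]; [4]; [3]; [2]; [1]. Product of hooks = 2985984000. So f^λ = 18! / 2985984000 = 6402373705728000 / 2985984000 = 2144142.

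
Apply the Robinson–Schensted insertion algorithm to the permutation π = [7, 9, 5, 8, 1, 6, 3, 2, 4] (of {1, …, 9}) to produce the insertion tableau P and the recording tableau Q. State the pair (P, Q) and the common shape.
P = [1, 2, 4] / [3, 6] / [5, 8] / [7] / [9];  Q = [1, 2, 9] / [3, 4] / [5, 6] / [7] / [8];  common shape = (3, 2, 2, 1, 1)

Row-insert the values π_1, π_2, … into P one at a time, bumping the leftmost entry strictly greater than the inserted value down to the next row. The recording tableau Q records, in position (i, j), the step at which that cell was added to P.
  Insert 7 (step 1): P = [7];  Q = [1]
  Insert 9 (step 2): P = [7, 9];  Q = [1, 2]
  Insert 5 (step 3): P = [5, 9] / [7];  Q = [1, 2] / [3]
  Insert 8 (step 4): P = [5, 8] / [7, 9];  Q = [1, 2] / [3, 4]
  Insert 1 (step 5): P = [1, 8] / [5, 9] / [7];  Q = [1, 2] / [3, 4] / [5]
  Insert 6 (step 6): P = [1, 6] / [5, 8] / [7, 9];  Q = [1, 2] / [3, 4] / [5, 6]
  Insert 3 (step 7): P = [1, 3] / [5, 6] / [7, 8] / [9];  Q = [1, 2] / [3, 4] / [5, 6] / [7]
  Insert 2 (step 8): P = [1, 2] / [3, 6] / [5, 8] / [7] / [9];  Q = [1, 2] / [3, 4] / [5, 6] / [7] / [8]
  Insert 4 (step 9): P = [1, 2, 4] / [3, 6] / [5, 8] / [7] / [9];  Q = [1, 2, 9] / [3, 4] / [5, 6] / [7] / [8]
Final shape: (3, 2, 2, 1, 1).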